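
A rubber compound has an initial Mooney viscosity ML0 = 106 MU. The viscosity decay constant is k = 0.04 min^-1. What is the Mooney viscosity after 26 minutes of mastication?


ML = ML0 * exp(-k * t)
ML = 106 * exp(-0.04 * 26)
ML = 106 * 0.3535
ML = 37.47 MU

37.47 MU


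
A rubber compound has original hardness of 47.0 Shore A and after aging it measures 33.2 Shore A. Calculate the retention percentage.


Retention = aged / original * 100
= 33.2 / 47.0 * 100
= 70.6%

70.6%


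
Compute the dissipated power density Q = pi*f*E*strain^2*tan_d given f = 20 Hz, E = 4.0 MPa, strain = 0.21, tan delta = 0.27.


Q = pi * f * E * strain^2 * tan_d
= pi * 20 * 4.0 * 0.21^2 * 0.27
= pi * 20 * 4.0 * 0.0441 * 0.27
= 2.9926

Q = 2.9926


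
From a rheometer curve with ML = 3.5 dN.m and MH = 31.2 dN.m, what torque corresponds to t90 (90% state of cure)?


M90 = ML + 0.9 * (MH - ML)
M90 = 3.5 + 0.9 * (31.2 - 3.5)
M90 = 3.5 + 0.9 * 27.7
M90 = 28.43 dN.m

28.43 dN.m


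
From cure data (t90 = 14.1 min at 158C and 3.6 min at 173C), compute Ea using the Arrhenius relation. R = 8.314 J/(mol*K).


T1 = 431.15 K, T2 = 446.15 K
1/T1 - 1/T2 = 7.7980e-05
ln(t1/t2) = ln(14.1/3.6) = 1.3652
Ea = 8.314 * 1.3652 / 7.7980e-05 = 145558.4277 J/mol
Ea = 145.56 kJ/mol

145.56 kJ/mol


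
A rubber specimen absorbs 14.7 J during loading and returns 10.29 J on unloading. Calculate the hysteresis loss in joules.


Hysteresis loss = loading - unloading
= 14.7 - 10.29
= 4.41 J

4.41 J


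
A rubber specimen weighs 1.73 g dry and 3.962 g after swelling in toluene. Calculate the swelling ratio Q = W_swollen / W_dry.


Q = W_swollen / W_dry
Q = 3.962 / 1.73
Q = 2.29

Q = 2.29


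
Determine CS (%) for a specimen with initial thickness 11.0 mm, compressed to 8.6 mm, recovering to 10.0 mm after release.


CS = (t0 - recovered) / (t0 - ts) * 100
= (11.0 - 10.0) / (11.0 - 8.6) * 100
= 1.0 / 2.4 * 100
= 41.7%

41.7%


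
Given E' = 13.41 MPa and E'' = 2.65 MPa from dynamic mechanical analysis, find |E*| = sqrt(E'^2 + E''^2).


|E*| = sqrt(E'^2 + E''^2)
= sqrt(13.41^2 + 2.65^2)
= sqrt(179.8281 + 7.0225)
= 13.669 MPa

13.669 MPa


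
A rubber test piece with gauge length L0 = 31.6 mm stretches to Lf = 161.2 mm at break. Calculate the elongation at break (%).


Elongation = (Lf - L0) / L0 * 100
= (161.2 - 31.6) / 31.6 * 100
= 129.6 / 31.6 * 100
= 410.1%

410.1%


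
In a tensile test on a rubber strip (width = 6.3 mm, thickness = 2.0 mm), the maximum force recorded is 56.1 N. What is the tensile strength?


Area = width * thickness = 6.3 * 2.0 = 12.6 mm^2
TS = force / area = 56.1 / 12.6 = 4.45 MPa

4.45 MPa


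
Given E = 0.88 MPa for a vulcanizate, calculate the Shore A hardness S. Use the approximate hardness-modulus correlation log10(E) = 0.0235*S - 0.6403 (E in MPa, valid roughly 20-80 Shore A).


log10(E) = 0.0235*S - 0.6403  =>  S = (log10(E) + 0.6403) / 0.0235
log10(0.88) = -0.055517
S = (-0.055517 + 0.6403) / 0.0235 = 0.584783 / 0.0235
S = 24.9

Shore A = 24.9


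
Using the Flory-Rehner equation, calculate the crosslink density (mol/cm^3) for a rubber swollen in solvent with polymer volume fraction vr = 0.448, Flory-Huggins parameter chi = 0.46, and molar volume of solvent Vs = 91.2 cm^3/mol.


ln(1 - vr) = ln(1 - 0.448) = -0.5942
Numerator = -((-0.5942) + 0.448 + 0.46 * 0.448^2) = 0.0539
Denominator = 91.2 * (0.448^(1/3) - 0.448/2) = 49.3549
nu = 0.0539 / 49.3549 = 0.0011 mol/cm^3

0.0011 mol/cm^3


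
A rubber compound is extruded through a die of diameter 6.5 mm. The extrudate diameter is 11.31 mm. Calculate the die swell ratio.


Die swell ratio = D_extrudate / D_die
= 11.31 / 6.5
= 1.74

Die swell = 1.74


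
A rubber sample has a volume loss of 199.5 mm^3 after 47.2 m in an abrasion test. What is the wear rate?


Rate = volume_loss / distance
= 199.5 / 47.2
= 4.227 mm^3/m

4.227 mm^3/m


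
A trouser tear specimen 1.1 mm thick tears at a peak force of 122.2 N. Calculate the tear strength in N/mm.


Tear strength = force / thickness
= 122.2 / 1.1
= 111.09 N/mm

111.09 N/mm


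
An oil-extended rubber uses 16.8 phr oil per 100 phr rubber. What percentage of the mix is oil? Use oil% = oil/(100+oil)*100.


Oil % = oil / (100 + oil) * 100
= 16.8 / (100 + 16.8) * 100
= 16.8 / 116.8 * 100
= 14.38%

14.38%


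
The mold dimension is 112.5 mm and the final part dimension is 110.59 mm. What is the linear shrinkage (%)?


Shrinkage = (mold - part) / mold * 100
= (112.5 - 110.59) / 112.5 * 100
= 1.91 / 112.5 * 100
= 1.7%

1.7%


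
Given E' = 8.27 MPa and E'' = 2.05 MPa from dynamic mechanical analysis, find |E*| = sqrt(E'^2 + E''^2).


|E*| = sqrt(E'^2 + E''^2)
= sqrt(8.27^2 + 2.05^2)
= sqrt(68.3929 + 4.2025)
= 8.52 MPa

8.52 MPa


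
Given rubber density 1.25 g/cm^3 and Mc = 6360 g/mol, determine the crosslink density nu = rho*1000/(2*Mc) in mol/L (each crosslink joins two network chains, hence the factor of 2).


nu = rho * 1000 / (2 * Mc)
nu = 1.25 * 1000 / (2 * 6360)
nu = 1250.0 / 12720
nu = 0.0983 mol/L

0.0983 mol/L


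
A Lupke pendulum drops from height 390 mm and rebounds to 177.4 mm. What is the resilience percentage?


Resilience = h_rebound / h_drop * 100
= 177.4 / 390 * 100
= 45.5%

45.5%


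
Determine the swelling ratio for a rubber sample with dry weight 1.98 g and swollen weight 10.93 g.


Q = W_swollen / W_dry
Q = 10.93 / 1.98
Q = 5.52

Q = 5.52


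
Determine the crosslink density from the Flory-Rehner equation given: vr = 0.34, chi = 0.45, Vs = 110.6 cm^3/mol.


ln(1 - vr) = ln(1 - 0.34) = -0.4155
Numerator = -((-0.4155) + 0.34 + 0.45 * 0.34^2) = 0.0235
Denominator = 110.6 * (0.34^(1/3) - 0.34/2) = 58.3916
nu = 0.0235 / 58.3916 = 4.0238e-04 mol/cm^3

4.0238e-04 mol/cm^3


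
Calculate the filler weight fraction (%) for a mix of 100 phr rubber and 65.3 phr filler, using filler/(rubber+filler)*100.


Filler % = filler / (rubber + filler) * 100
= 65.3 / (100 + 65.3) * 100
= 65.3 / 165.3 * 100
= 39.5%

39.5%


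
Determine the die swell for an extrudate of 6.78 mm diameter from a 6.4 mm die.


Die swell ratio = D_extrudate / D_die
= 6.78 / 6.4
= 1.059

Die swell = 1.059


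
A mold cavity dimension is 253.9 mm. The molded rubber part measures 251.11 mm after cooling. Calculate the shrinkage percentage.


Shrinkage = (mold - part) / mold * 100
= (253.9 - 251.11) / 253.9 * 100
= 2.79 / 253.9 * 100
= 1.1%

1.1%


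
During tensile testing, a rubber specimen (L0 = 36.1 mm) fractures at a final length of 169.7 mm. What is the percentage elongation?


Elongation = (Lf - L0) / L0 * 100
= (169.7 - 36.1) / 36.1 * 100
= 133.6 / 36.1 * 100
= 370.1%

370.1%


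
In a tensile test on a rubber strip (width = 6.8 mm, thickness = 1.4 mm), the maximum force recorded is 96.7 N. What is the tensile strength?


Area = width * thickness = 6.8 * 1.4 = 9.52 mm^2
TS = force / area = 96.7 / 9.52 = 10.16 MPa

10.16 MPa


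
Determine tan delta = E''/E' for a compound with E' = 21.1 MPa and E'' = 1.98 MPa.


tan delta = E'' / E'
= 1.98 / 21.1
= 0.0938

tan delta = 0.0938


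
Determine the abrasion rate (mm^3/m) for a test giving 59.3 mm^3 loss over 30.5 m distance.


Rate = volume_loss / distance
= 59.3 / 30.5
= 1.944 mm^3/m

1.944 mm^3/m


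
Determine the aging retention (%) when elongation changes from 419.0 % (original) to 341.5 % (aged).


Retention = aged / original * 100
= 341.5 / 419.0 * 100
= 81.5%

81.5%


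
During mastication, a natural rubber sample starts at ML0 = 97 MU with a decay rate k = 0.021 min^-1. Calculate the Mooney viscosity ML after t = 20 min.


ML = ML0 * exp(-k * t)
ML = 97 * exp(-0.021 * 20)
ML = 97 * 0.6570
ML = 63.73 MU

63.73 MU


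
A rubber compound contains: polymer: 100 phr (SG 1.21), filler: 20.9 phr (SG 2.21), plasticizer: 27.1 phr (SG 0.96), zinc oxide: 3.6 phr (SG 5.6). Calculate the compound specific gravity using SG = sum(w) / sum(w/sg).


Sum of weights = 151.6
Volume contributions:
  polymer: 100/1.21 = 82.6446
  filler: 20.9/2.21 = 9.4570
  plasticizer: 27.1/0.96 = 28.2292
  zinc oxide: 3.6/5.6 = 0.6429
Sum of volumes = 120.9737
SG = 151.6 / 120.9737 = 1.253

SG = 1.253


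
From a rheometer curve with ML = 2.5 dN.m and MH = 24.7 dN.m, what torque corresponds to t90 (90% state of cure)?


M90 = ML + 0.9 * (MH - ML)
M90 = 2.5 + 0.9 * (24.7 - 2.5)
M90 = 2.5 + 0.9 * 22.2
M90 = 22.48 dN.m

22.48 dN.m


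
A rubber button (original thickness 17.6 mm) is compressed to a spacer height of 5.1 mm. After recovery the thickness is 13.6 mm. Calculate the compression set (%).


CS = (t0 - recovered) / (t0 - ts) * 100
= (17.6 - 13.6) / (17.6 - 5.1) * 100
= 4.0 / 12.5 * 100
= 32.0%

32.0%


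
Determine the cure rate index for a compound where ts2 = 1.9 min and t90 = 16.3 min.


CRI = 100 / (t90 - ts2)
= 100 / (16.3 - 1.9)
= 100 / 14.4
= 6.94 min^-1

6.94 min^-1


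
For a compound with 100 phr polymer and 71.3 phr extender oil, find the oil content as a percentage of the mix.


Oil % = oil / (100 + oil) * 100
= 71.3 / (100 + 71.3) * 100
= 71.3 / 171.3 * 100
= 41.62%

41.62%


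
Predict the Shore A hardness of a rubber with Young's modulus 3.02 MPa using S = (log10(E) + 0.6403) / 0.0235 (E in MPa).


log10(E) = 0.0235*S - 0.6403  =>  S = (log10(E) + 0.6403) / 0.0235
log10(3.02) = 0.480007
S = (0.480007 + 0.6403) / 0.0235 = 1.120307 / 0.0235
S = 47.7

Shore A = 47.7


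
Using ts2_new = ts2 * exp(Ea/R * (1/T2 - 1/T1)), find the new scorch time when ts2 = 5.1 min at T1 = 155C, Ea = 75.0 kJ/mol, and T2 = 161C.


Convert temperatures: T1 = 155 + 273.15 = 428.15 K, T2 = 161 + 273.15 = 434.15 K
ts2_new = 5.1 * exp(75000 / 8.314 * (1/434.15 - 1/428.15))
1/T2 - 1/T1 = -3.2279e-05
ts2_new = 3.81 min

3.81 min


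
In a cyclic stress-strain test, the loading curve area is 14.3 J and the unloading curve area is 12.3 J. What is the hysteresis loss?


Hysteresis loss = loading - unloading
= 14.3 - 12.3
= 2.0 J

2.0 J


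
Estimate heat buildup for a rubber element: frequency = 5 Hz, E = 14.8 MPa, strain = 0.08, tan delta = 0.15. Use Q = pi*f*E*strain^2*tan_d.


Q = pi * f * E * strain^2 * tan_d
= pi * 5 * 14.8 * 0.08^2 * 0.15
= pi * 5 * 14.8 * 0.0064 * 0.15
= 0.2232

Q = 0.2232


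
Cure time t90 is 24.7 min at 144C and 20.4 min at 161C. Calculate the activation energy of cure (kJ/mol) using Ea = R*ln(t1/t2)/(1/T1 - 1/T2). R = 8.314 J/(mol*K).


T1 = 417.15 K, T2 = 434.15 K
1/T1 - 1/T2 = 9.3868e-05
ln(t1/t2) = ln(24.7/20.4) = 0.1913
Ea = 8.314 * 0.1913 / 9.3868e-05 = 16940.8910 J/mol
Ea = 16.94 kJ/mol

16.94 kJ/mol


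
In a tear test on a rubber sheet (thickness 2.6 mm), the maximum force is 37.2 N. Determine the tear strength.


Tear strength = force / thickness
= 37.2 / 2.6
= 14.31 N/mm

14.31 N/mm


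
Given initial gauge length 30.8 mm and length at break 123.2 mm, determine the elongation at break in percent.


Elongation = (Lf - L0) / L0 * 100
= (123.2 - 30.8) / 30.8 * 100
= 92.4 / 30.8 * 100
= 300.0%

300.0%


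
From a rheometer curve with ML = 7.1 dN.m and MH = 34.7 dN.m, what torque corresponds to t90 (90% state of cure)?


M90 = ML + 0.9 * (MH - ML)
M90 = 7.1 + 0.9 * (34.7 - 7.1)
M90 = 7.1 + 0.9 * 27.6
M90 = 31.94 dN.m

31.94 dN.m


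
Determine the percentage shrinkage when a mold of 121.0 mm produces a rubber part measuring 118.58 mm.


Shrinkage = (mold - part) / mold * 100
= (121.0 - 118.58) / 121.0 * 100
= 2.42 / 121.0 * 100
= 2.0%

2.0%


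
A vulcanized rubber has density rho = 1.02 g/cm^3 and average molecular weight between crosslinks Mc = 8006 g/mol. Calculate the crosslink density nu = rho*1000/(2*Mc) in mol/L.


nu = rho * 1000 / (2 * Mc)
nu = 1.02 * 1000 / (2 * 8006)
nu = 1020.0 / 16012
nu = 0.0637 mol/L

0.0637 mol/L


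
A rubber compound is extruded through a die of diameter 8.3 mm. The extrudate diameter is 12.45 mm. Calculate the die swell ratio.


Die swell ratio = D_extrudate / D_die
= 12.45 / 8.3
= 1.5

Die swell = 1.5


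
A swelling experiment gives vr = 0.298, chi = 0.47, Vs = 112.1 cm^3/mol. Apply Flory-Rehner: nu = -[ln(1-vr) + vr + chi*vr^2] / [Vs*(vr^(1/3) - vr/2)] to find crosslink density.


ln(1 - vr) = ln(1 - 0.298) = -0.3538
Numerator = -((-0.3538) + 0.298 + 0.47 * 0.298^2) = 0.0141
Denominator = 112.1 * (0.298^(1/3) - 0.298/2) = 58.1734
nu = 0.0141 / 58.1734 = 2.4210e-04 mol/cm^3

2.4210e-04 mol/cm^3


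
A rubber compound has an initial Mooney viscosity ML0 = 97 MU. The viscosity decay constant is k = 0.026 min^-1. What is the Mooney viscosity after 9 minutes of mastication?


ML = ML0 * exp(-k * t)
ML = 97 * exp(-0.026 * 9)
ML = 97 * 0.7914
ML = 76.76 MU

76.76 MU


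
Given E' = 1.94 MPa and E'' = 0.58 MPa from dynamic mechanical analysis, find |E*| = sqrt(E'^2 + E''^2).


|E*| = sqrt(E'^2 + E''^2)
= sqrt(1.94^2 + 0.58^2)
= sqrt(3.7636 + 0.3364)
= 2.025 MPa

2.025 MPa


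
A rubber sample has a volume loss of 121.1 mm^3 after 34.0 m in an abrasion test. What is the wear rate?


Rate = volume_loss / distance
= 121.1 / 34.0
= 3.562 mm^3/m

3.562 mm^3/m


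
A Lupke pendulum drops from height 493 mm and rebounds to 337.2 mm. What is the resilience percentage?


Resilience = h_rebound / h_drop * 100
= 337.2 / 493 * 100
= 68.4%

68.4%


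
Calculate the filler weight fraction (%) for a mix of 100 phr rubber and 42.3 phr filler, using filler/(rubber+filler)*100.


Filler % = filler / (rubber + filler) * 100
= 42.3 / (100 + 42.3) * 100
= 42.3 / 142.3 * 100
= 29.73%

29.73%


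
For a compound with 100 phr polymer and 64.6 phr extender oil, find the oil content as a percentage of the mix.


Oil % = oil / (100 + oil) * 100
= 64.6 / (100 + 64.6) * 100
= 64.6 / 164.6 * 100
= 39.25%

39.25%


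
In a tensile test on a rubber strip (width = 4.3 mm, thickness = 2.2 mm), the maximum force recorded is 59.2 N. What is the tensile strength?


Area = width * thickness = 4.3 * 2.2 = 9.46 mm^2
TS = force / area = 59.2 / 9.46 = 6.26 MPa

6.26 MPa


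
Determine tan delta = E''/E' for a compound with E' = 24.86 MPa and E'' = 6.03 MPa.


tan delta = E'' / E'
= 6.03 / 24.86
= 0.2426

tan delta = 0.2426


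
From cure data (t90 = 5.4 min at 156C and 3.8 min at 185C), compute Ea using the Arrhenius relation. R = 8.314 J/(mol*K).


T1 = 429.15 K, T2 = 458.15 K
1/T1 - 1/T2 = 1.4750e-04
ln(t1/t2) = ln(5.4/3.8) = 0.3514
Ea = 8.314 * 0.3514 / 1.4750e-04 = 19807.4230 J/mol
Ea = 19.81 kJ/mol

19.81 kJ/mol


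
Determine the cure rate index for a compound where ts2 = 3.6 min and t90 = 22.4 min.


CRI = 100 / (t90 - ts2)
= 100 / (22.4 - 3.6)
= 100 / 18.8
= 5.32 min^-1

5.32 min^-1


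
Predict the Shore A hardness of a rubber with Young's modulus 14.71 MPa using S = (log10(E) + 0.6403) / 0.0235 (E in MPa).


log10(E) = 0.0235*S - 0.6403  =>  S = (log10(E) + 0.6403) / 0.0235
log10(14.71) = 1.167613
S = (1.167613 + 0.6403) / 0.0235 = 1.807913 / 0.0235
S = 76.9

Shore A = 76.9


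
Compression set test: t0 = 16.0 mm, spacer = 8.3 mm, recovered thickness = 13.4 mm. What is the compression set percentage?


CS = (t0 - recovered) / (t0 - ts) * 100
= (16.0 - 13.4) / (16.0 - 8.3) * 100
= 2.6 / 7.7 * 100
= 33.8%

33.8%


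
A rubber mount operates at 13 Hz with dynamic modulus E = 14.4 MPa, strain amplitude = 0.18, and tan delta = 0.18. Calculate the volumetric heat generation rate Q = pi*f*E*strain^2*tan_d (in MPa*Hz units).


Q = pi * f * E * strain^2 * tan_d
= pi * 13 * 14.4 * 0.18^2 * 0.18
= pi * 13 * 14.4 * 0.0324 * 0.18
= 3.4298

Q = 3.4298


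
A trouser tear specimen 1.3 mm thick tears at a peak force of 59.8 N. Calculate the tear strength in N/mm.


Tear strength = force / thickness
= 59.8 / 1.3
= 46.0 N/mm

46.0 N/mm


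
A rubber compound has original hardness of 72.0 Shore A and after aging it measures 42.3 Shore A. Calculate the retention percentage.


Retention = aged / original * 100
= 42.3 / 72.0 * 100
= 58.7%

58.7%


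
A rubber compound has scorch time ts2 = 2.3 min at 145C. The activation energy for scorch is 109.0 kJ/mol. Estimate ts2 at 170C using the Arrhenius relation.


Convert temperatures: T1 = 145 + 273.15 = 418.15 K, T2 = 170 + 273.15 = 443.15 K
ts2_new = 2.3 * exp(109000 / 8.314 * (1/443.15 - 1/418.15))
1/T2 - 1/T1 = -1.3491e-04
ts2_new = 0.39 min

0.39 min


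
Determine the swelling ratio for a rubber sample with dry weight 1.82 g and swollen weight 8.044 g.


Q = W_swollen / W_dry
Q = 8.044 / 1.82
Q = 4.42

Q = 4.42


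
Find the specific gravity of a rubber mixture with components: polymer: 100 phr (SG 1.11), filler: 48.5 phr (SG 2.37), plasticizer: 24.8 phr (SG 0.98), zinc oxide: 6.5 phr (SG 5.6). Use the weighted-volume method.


Sum of weights = 179.8
Volume contributions:
  polymer: 100/1.11 = 90.0901
  filler: 48.5/2.37 = 20.4641
  plasticizer: 24.8/0.98 = 25.3061
  zinc oxide: 6.5/5.6 = 1.1607
Sum of volumes = 137.0211
SG = 179.8 / 137.0211 = 1.312

SG = 1.312


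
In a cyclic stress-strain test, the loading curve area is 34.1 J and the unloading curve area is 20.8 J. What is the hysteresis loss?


Hysteresis loss = loading - unloading
= 34.1 - 20.8
= 13.3 J

13.3 J


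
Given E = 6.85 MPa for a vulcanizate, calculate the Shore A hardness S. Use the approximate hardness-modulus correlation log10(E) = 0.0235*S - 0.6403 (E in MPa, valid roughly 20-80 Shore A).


log10(E) = 0.0235*S - 0.6403  =>  S = (log10(E) + 0.6403) / 0.0235
log10(6.85) = 0.835691
S = (0.835691 + 0.6403) / 0.0235 = 1.475991 / 0.0235
S = 62.8

Shore A = 62.8


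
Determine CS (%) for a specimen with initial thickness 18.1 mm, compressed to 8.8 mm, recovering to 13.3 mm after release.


CS = (t0 - recovered) / (t0 - ts) * 100
= (18.1 - 13.3) / (18.1 - 8.8) * 100
= 4.8 / 9.3 * 100
= 51.6%

51.6%


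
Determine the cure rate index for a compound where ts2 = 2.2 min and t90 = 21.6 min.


CRI = 100 / (t90 - ts2)
= 100 / (21.6 - 2.2)
= 100 / 19.4
= 5.15 min^-1

5.15 min^-1


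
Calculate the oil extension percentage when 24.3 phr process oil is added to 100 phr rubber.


Oil % = oil / (100 + oil) * 100
= 24.3 / (100 + 24.3) * 100
= 24.3 / 124.3 * 100
= 19.55%

19.55%


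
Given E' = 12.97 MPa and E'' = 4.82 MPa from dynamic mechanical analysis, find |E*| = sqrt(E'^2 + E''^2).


|E*| = sqrt(E'^2 + E''^2)
= sqrt(12.97^2 + 4.82^2)
= sqrt(168.2209 + 23.2324)
= 13.837 MPa

13.837 MPa


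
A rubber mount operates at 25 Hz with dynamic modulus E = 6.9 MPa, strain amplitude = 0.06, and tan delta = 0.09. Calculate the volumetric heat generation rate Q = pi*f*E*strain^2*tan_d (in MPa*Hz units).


Q = pi * f * E * strain^2 * tan_d
= pi * 25 * 6.9 * 0.06^2 * 0.09
= pi * 25 * 6.9 * 0.0036 * 0.09
= 0.1756

Q = 0.1756


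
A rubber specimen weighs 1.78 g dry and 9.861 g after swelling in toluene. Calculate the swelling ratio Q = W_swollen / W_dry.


Q = W_swollen / W_dry
Q = 9.861 / 1.78
Q = 5.54

Q = 5.54


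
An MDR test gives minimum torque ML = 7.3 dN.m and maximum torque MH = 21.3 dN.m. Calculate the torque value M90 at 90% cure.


M90 = ML + 0.9 * (MH - ML)
M90 = 7.3 + 0.9 * (21.3 - 7.3)
M90 = 7.3 + 0.9 * 14.0
M90 = 19.9 dN.m

19.9 dN.m


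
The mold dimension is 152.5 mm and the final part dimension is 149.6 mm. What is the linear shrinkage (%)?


Shrinkage = (mold - part) / mold * 100
= (152.5 - 149.6) / 152.5 * 100
= 2.9 / 152.5 * 100
= 1.9%

1.9%


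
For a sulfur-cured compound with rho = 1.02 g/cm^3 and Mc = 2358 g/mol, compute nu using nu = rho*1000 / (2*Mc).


nu = rho * 1000 / (2 * Mc)
nu = 1.02 * 1000 / (2 * 2358)
nu = 1020.0 / 4716
nu = 0.2163 mol/L

0.2163 mol/L


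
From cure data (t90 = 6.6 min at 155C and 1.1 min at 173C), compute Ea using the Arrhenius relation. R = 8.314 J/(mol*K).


T1 = 428.15 K, T2 = 446.15 K
1/T1 - 1/T2 = 9.4231e-05
ln(t1/t2) = ln(6.6/1.1) = 1.7918
Ea = 8.314 * 1.7918 / 9.4231e-05 = 158086.2396 J/mol
Ea = 158.09 kJ/mol

158.09 kJ/mol


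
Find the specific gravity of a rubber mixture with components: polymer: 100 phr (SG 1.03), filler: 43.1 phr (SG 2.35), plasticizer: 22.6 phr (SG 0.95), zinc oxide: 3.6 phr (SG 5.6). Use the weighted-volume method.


Sum of weights = 169.3
Volume contributions:
  polymer: 100/1.03 = 97.0874
  filler: 43.1/2.35 = 18.3404
  plasticizer: 22.6/0.95 = 23.7895
  zinc oxide: 3.6/5.6 = 0.6429
Sum of volumes = 139.8601
SG = 169.3 / 139.8601 = 1.21

SG = 1.21


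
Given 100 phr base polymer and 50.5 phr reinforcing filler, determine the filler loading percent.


Filler % = filler / (rubber + filler) * 100
= 50.5 / (100 + 50.5) * 100
= 50.5 / 150.5 * 100
= 33.55%

33.55%


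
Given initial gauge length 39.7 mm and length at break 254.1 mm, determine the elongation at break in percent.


Elongation = (Lf - L0) / L0 * 100
= (254.1 - 39.7) / 39.7 * 100
= 214.4 / 39.7 * 100
= 540.1%

540.1%


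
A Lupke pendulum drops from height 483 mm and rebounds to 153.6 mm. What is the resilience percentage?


Resilience = h_rebound / h_drop * 100
= 153.6 / 483 * 100
= 31.8%

31.8%


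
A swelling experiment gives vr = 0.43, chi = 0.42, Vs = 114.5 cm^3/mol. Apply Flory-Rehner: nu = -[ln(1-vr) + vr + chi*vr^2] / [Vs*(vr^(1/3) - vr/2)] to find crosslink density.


ln(1 - vr) = ln(1 - 0.43) = -0.5621
Numerator = -((-0.5621) + 0.43 + 0.42 * 0.43^2) = 0.0545
Denominator = 114.5 * (0.43^(1/3) - 0.43/2) = 61.8053
nu = 0.0545 / 61.8053 = 8.8117e-04 mol/cm^3

8.8117e-04 mol/cm^3


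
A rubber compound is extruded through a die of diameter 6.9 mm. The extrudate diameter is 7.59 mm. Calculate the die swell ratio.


Die swell ratio = D_extrudate / D_die
= 7.59 / 6.9
= 1.1

Die swell = 1.1


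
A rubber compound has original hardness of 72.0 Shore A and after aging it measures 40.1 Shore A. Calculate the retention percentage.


Retention = aged / original * 100
= 40.1 / 72.0 * 100
= 55.7%

55.7%


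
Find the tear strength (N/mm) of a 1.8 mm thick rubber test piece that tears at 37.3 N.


Tear strength = force / thickness
= 37.3 / 1.8
= 20.72 N/mm

20.72 N/mm


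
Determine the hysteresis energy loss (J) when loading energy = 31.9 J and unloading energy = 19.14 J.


Hysteresis loss = loading - unloading
= 31.9 - 19.14
= 12.76 J

12.76 J


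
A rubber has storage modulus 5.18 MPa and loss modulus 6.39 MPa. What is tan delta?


tan delta = E'' / E'
= 6.39 / 5.18
= 1.2336

tan delta = 1.2336


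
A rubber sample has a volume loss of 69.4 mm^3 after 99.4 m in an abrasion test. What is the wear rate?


Rate = volume_loss / distance
= 69.4 / 99.4
= 0.698 mm^3/m

0.698 mm^3/m


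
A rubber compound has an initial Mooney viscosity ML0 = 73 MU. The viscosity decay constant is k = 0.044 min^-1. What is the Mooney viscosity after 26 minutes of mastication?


ML = ML0 * exp(-k * t)
ML = 73 * exp(-0.044 * 26)
ML = 73 * 0.3185
ML = 23.25 MU

23.25 MU


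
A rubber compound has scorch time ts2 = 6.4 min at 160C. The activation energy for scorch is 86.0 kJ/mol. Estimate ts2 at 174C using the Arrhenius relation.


Convert temperatures: T1 = 160 + 273.15 = 433.15 K, T2 = 174 + 273.15 = 447.15 K
ts2_new = 6.4 * exp(86000 / 8.314 * (1/447.15 - 1/433.15))
1/T2 - 1/T1 = -7.2283e-05
ts2_new = 3.03 min

3.03 min


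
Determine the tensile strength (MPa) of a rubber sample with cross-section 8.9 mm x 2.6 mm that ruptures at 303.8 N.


Area = width * thickness = 8.9 * 2.6 = 23.14 mm^2
TS = force / area = 303.8 / 23.14 = 13.13 MPa

13.13 MPa


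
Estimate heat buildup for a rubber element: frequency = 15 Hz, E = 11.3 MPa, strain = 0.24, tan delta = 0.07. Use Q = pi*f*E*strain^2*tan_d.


Q = pi * f * E * strain^2 * tan_d
= pi * 15 * 11.3 * 0.24^2 * 0.07
= pi * 15 * 11.3 * 0.0576 * 0.07
= 2.1470

Q = 2.1470


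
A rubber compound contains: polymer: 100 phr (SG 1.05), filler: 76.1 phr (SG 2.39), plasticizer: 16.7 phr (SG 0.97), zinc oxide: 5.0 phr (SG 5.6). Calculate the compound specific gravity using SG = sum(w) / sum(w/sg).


Sum of weights = 197.8
Volume contributions:
  polymer: 100/1.05 = 95.2381
  filler: 76.1/2.39 = 31.8410
  plasticizer: 16.7/0.97 = 17.2165
  zinc oxide: 5.0/5.6 = 0.8929
Sum of volumes = 145.1885
SG = 197.8 / 145.1885 = 1.362

SG = 1.362


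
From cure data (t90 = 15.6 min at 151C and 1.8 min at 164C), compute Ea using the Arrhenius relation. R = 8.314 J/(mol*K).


T1 = 424.15 K, T2 = 437.15 K
1/T1 - 1/T2 = 7.0112e-05
ln(t1/t2) = ln(15.6/1.8) = 2.1595
Ea = 8.314 * 2.1595 / 7.0112e-05 = 256074.6942 J/mol
Ea = 256.07 kJ/mol

256.07 kJ/mol


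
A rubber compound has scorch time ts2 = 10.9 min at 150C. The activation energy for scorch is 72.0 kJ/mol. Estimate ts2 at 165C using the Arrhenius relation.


Convert temperatures: T1 = 150 + 273.15 = 423.15 K, T2 = 165 + 273.15 = 438.15 K
ts2_new = 10.9 * exp(72000 / 8.314 * (1/438.15 - 1/423.15))
1/T2 - 1/T1 = -8.0905e-05
ts2_new = 5.41 min

5.41 min


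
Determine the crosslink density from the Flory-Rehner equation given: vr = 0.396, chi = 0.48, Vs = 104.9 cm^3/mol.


ln(1 - vr) = ln(1 - 0.396) = -0.5042
Numerator = -((-0.5042) + 0.396 + 0.48 * 0.396^2) = 0.0329
Denominator = 104.9 * (0.396^(1/3) - 0.396/2) = 56.2623
nu = 0.0329 / 56.2623 = 5.8493e-04 mol/cm^3

5.8493e-04 mol/cm^3


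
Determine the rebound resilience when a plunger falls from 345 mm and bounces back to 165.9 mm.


Resilience = h_rebound / h_drop * 100
= 165.9 / 345 * 100
= 48.1%

48.1%


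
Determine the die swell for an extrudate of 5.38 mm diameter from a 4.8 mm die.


Die swell ratio = D_extrudate / D_die
= 5.38 / 4.8
= 1.121

Die swell = 1.121


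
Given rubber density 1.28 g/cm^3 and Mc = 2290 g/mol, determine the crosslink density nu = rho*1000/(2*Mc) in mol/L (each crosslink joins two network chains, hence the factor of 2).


nu = rho * 1000 / (2 * Mc)
nu = 1.28 * 1000 / (2 * 2290)
nu = 1280.0 / 4580
nu = 0.2795 mol/L

0.2795 mol/L


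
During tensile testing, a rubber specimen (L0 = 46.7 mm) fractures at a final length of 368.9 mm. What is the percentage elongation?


Elongation = (Lf - L0) / L0 * 100
= (368.9 - 46.7) / 46.7 * 100
= 322.2 / 46.7 * 100
= 689.9%

689.9%


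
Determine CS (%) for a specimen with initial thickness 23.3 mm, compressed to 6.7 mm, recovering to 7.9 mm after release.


CS = (t0 - recovered) / (t0 - ts) * 100
= (23.3 - 7.9) / (23.3 - 6.7) * 100
= 15.4 / 16.6 * 100
= 92.8%

92.8%


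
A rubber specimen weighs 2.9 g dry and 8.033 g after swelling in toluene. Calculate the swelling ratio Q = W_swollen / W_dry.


Q = W_swollen / W_dry
Q = 8.033 / 2.9
Q = 2.77

Q = 2.77


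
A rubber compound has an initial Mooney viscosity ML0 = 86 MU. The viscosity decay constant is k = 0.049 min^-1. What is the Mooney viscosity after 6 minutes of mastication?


ML = ML0 * exp(-k * t)
ML = 86 * exp(-0.049 * 6)
ML = 86 * 0.7453
ML = 64.09 MU

64.09 MU


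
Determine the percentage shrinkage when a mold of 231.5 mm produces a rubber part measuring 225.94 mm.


Shrinkage = (mold - part) / mold * 100
= (231.5 - 225.94) / 231.5 * 100
= 5.56 / 231.5 * 100
= 2.4%

2.4%


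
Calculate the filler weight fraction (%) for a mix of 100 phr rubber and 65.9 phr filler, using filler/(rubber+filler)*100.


Filler % = filler / (rubber + filler) * 100
= 65.9 / (100 + 65.9) * 100
= 65.9 / 165.9 * 100
= 39.72%

39.72%


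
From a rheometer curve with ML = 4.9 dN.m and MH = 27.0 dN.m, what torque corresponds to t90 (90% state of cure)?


M90 = ML + 0.9 * (MH - ML)
M90 = 4.9 + 0.9 * (27.0 - 4.9)
M90 = 4.9 + 0.9 * 22.1
M90 = 24.79 dN.m

24.79 dN.m


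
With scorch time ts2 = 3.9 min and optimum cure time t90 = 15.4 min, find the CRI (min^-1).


CRI = 100 / (t90 - ts2)
= 100 / (15.4 - 3.9)
= 100 / 11.5
= 8.7 min^-1

8.7 min^-1


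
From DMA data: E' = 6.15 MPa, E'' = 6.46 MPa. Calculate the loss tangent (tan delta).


tan delta = E'' / E'
= 6.46 / 6.15
= 1.0504

tan delta = 1.0504


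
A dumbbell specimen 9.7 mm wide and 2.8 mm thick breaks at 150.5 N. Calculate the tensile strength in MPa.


Area = width * thickness = 9.7 * 2.8 = 27.16 mm^2
TS = force / area = 150.5 / 27.16 = 5.54 MPa

5.54 MPa


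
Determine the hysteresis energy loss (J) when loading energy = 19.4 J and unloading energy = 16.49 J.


Hysteresis loss = loading - unloading
= 19.4 - 16.49
= 2.91 J

2.91 J


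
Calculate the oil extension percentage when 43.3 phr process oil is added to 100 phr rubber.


Oil % = oil / (100 + oil) * 100
= 43.3 / (100 + 43.3) * 100
= 43.3 / 143.3 * 100
= 30.22%

30.22%


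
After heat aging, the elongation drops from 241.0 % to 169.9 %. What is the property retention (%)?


Retention = aged / original * 100
= 169.9 / 241.0 * 100
= 70.5%

70.5%


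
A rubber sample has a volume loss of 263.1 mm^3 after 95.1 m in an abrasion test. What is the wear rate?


Rate = volume_loss / distance
= 263.1 / 95.1
= 2.767 mm^3/m

2.767 mm^3/m


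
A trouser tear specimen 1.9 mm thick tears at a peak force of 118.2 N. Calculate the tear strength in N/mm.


Tear strength = force / thickness
= 118.2 / 1.9
= 62.21 N/mm

62.21 N/mm


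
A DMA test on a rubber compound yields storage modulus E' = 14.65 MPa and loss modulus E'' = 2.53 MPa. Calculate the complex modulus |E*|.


|E*| = sqrt(E'^2 + E''^2)
= sqrt(14.65^2 + 2.53^2)
= sqrt(214.6225 + 6.4009)
= 14.867 MPa

14.867 MPa


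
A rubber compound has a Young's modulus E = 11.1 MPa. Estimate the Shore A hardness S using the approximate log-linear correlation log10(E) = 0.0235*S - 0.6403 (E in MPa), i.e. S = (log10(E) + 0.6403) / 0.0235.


log10(E) = 0.0235*S - 0.6403  =>  S = (log10(E) + 0.6403) / 0.0235
log10(11.1) = 1.045323
S = (1.045323 + 0.6403) / 0.0235 = 1.685623 / 0.0235
S = 71.7

Shore A = 71.7


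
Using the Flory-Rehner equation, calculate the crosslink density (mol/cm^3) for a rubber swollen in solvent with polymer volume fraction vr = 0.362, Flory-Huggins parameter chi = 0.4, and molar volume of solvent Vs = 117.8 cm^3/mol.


ln(1 - vr) = ln(1 - 0.362) = -0.4494
Numerator = -((-0.4494) + 0.362 + 0.4 * 0.362^2) = 0.0350
Denominator = 117.8 * (0.362^(1/3) - 0.362/2) = 62.6335
nu = 0.0350 / 62.6335 = 5.5880e-04 mol/cm^3

5.5880e-04 mol/cm^3


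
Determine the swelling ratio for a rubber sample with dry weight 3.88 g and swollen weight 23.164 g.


Q = W_swollen / W_dry
Q = 23.164 / 3.88
Q = 5.97

Q = 5.97


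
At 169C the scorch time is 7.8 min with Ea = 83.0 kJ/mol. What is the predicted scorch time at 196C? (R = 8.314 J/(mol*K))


Convert temperatures: T1 = 169 + 273.15 = 442.15 K, T2 = 196 + 273.15 = 469.15 K
ts2_new = 7.8 * exp(83000 / 8.314 * (1/469.15 - 1/442.15))
1/T2 - 1/T1 = -1.3016e-04
ts2_new = 2.13 min

2.13 min


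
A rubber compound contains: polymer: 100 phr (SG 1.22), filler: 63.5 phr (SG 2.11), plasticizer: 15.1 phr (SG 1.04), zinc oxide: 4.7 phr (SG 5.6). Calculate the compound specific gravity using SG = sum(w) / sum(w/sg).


Sum of weights = 183.3
Volume contributions:
  polymer: 100/1.22 = 81.9672
  filler: 63.5/2.11 = 30.0948
  plasticizer: 15.1/1.04 = 14.5192
  zinc oxide: 4.7/5.6 = 0.8393
Sum of volumes = 127.4205
SG = 183.3 / 127.4205 = 1.439

SG = 1.439


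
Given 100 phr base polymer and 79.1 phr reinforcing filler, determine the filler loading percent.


Filler % = filler / (rubber + filler) * 100
= 79.1 / (100 + 79.1) * 100
= 79.1 / 179.1 * 100
= 44.17%

44.17%


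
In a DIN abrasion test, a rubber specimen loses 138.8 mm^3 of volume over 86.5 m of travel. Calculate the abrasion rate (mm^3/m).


Rate = volume_loss / distance
= 138.8 / 86.5
= 1.605 mm^3/m

1.605 mm^3/m


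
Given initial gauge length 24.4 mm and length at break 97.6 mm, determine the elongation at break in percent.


Elongation = (Lf - L0) / L0 * 100
= (97.6 - 24.4) / 24.4 * 100
= 73.2 / 24.4 * 100
= 300.0%

300.0%


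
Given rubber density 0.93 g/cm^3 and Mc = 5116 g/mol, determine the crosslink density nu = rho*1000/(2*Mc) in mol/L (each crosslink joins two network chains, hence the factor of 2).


nu = rho * 1000 / (2 * Mc)
nu = 0.93 * 1000 / (2 * 5116)
nu = 930.0 / 10232
nu = 0.0909 mol/L

0.0909 mol/L


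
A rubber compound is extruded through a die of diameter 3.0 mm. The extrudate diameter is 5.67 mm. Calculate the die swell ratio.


Die swell ratio = D_extrudate / D_die
= 5.67 / 3.0
= 1.89

Die swell = 1.89


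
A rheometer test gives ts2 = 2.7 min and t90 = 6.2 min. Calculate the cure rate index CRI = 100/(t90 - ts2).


CRI = 100 / (t90 - ts2)
= 100 / (6.2 - 2.7)
= 100 / 3.5
= 28.57 min^-1

28.57 min^-1


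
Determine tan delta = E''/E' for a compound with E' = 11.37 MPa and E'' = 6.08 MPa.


tan delta = E'' / E'
= 6.08 / 11.37
= 0.5347

tan delta = 0.5347


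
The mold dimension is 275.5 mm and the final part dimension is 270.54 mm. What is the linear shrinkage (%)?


Shrinkage = (mold - part) / mold * 100
= (275.5 - 270.54) / 275.5 * 100
= 4.96 / 275.5 * 100
= 1.8%

1.8%


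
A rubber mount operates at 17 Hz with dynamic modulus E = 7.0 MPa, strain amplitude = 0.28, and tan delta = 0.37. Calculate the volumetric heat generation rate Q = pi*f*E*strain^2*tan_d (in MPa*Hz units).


Q = pi * f * E * strain^2 * tan_d
= pi * 17 * 7.0 * 0.28^2 * 0.37
= pi * 17 * 7.0 * 0.0784 * 0.37
= 10.8446

Q = 10.8446


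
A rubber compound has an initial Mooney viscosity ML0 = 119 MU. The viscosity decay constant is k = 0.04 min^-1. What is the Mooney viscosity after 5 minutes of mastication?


ML = ML0 * exp(-k * t)
ML = 119 * exp(-0.04 * 5)
ML = 119 * 0.8187
ML = 97.43 MU

97.43 MU


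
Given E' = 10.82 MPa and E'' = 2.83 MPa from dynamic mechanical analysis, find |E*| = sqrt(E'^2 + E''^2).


|E*| = sqrt(E'^2 + E''^2)
= sqrt(10.82^2 + 2.83^2)
= sqrt(117.0724 + 8.0089)
= 11.184 MPa

11.184 MPa


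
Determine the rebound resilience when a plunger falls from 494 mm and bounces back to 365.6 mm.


Resilience = h_rebound / h_drop * 100
= 365.6 / 494 * 100
= 74.0%

74.0%


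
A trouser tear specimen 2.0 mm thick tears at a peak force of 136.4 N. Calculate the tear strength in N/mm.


Tear strength = force / thickness
= 136.4 / 2.0
= 68.2 N/mm

68.2 N/mm


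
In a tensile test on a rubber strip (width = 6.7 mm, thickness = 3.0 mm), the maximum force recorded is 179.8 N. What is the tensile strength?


Area = width * thickness = 6.7 * 3.0 = 20.1 mm^2
TS = force / area = 179.8 / 20.1 = 8.95 MPa

8.95 MPa


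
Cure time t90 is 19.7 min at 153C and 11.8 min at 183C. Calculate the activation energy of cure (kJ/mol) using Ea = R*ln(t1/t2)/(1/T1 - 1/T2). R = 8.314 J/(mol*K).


T1 = 426.15 K, T2 = 456.15 K
1/T1 - 1/T2 = 1.5433e-04
ln(t1/t2) = ln(19.7/11.8) = 0.5125
Ea = 8.314 * 0.5125 / 1.5433e-04 = 27610.1646 J/mol
Ea = 27.61 kJ/mol

27.61 kJ/mol


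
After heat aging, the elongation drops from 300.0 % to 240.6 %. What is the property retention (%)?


Retention = aged / original * 100
= 240.6 / 300.0 * 100
= 80.2%

80.2%


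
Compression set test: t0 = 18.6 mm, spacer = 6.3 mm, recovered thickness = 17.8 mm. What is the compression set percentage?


CS = (t0 - recovered) / (t0 - ts) * 100
= (18.6 - 17.8) / (18.6 - 6.3) * 100
= 0.8 / 12.3 * 100
= 6.5%

6.5%


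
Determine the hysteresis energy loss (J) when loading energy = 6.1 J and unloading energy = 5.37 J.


Hysteresis loss = loading - unloading
= 6.1 - 5.37
= 0.73 J

0.73 J


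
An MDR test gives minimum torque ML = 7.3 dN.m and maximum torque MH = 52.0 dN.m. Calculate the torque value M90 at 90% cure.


M90 = ML + 0.9 * (MH - ML)
M90 = 7.3 + 0.9 * (52.0 - 7.3)
M90 = 7.3 + 0.9 * 44.7
M90 = 47.53 dN.m

47.53 dN.m


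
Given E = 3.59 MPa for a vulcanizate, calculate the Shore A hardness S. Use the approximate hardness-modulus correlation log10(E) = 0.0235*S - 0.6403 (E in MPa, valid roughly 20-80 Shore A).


log10(E) = 0.0235*S - 0.6403  =>  S = (log10(E) + 0.6403) / 0.0235
log10(3.59) = 0.555094
S = (0.555094 + 0.6403) / 0.0235 = 1.195394 / 0.0235
S = 50.9

Shore A = 50.9


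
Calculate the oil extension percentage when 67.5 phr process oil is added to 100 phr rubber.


Oil % = oil / (100 + oil) * 100
= 67.5 / (100 + 67.5) * 100
= 67.5 / 167.5 * 100
= 40.3%

40.3%


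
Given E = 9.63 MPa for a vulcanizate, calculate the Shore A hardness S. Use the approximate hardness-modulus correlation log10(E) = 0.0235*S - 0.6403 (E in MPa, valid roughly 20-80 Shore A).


log10(E) = 0.0235*S - 0.6403  =>  S = (log10(E) + 0.6403) / 0.0235
log10(9.63) = 0.983626
S = (0.983626 + 0.6403) / 0.0235 = 1.623926 / 0.0235
S = 69.1

Shore A = 69.1


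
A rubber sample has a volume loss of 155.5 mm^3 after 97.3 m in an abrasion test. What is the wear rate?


Rate = volume_loss / distance
= 155.5 / 97.3
= 1.598 mm^3/m

1.598 mm^3/m


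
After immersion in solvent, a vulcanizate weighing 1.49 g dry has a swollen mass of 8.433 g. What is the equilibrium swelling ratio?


Q = W_swollen / W_dry
Q = 8.433 / 1.49
Q = 5.66

Q = 5.66


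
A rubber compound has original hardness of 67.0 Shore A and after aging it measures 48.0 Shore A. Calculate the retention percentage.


Retention = aged / original * 100
= 48.0 / 67.0 * 100
= 71.6%

71.6%


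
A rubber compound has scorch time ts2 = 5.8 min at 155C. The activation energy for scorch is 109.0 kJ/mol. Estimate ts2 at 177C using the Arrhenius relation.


Convert temperatures: T1 = 155 + 273.15 = 428.15 K, T2 = 177 + 273.15 = 450.15 K
ts2_new = 5.8 * exp(109000 / 8.314 * (1/450.15 - 1/428.15))
1/T2 - 1/T1 = -1.1415e-04
ts2_new = 1.3 min

1.3 min


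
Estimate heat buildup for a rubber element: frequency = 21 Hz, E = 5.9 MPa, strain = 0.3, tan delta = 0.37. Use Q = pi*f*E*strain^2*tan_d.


Q = pi * f * E * strain^2 * tan_d
= pi * 21 * 5.9 * 0.3^2 * 0.37
= pi * 21 * 5.9 * 0.0900 * 0.37
= 12.9618

Q = 12.9618


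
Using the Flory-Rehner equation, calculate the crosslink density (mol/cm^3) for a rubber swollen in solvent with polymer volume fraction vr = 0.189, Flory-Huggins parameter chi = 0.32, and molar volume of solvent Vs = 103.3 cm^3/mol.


ln(1 - vr) = ln(1 - 0.189) = -0.2095
Numerator = -((-0.2095) + 0.189 + 0.32 * 0.189^2) = 0.0091
Denominator = 103.3 * (0.189^(1/3) - 0.189/2) = 49.5199
nu = 0.0091 / 49.5199 = 1.8289e-04 mol/cm^3

1.8289e-04 mol/cm^3


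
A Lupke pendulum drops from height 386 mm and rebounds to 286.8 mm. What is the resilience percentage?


Resilience = h_rebound / h_drop * 100
= 286.8 / 386 * 100
= 74.3%

74.3%


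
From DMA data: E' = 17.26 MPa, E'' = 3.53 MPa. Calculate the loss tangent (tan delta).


tan delta = E'' / E'
= 3.53 / 17.26
= 0.2045

tan delta = 0.2045


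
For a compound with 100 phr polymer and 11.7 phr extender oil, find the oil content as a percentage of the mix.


Oil % = oil / (100 + oil) * 100
= 11.7 / (100 + 11.7) * 100
= 11.7 / 111.7 * 100
= 10.47%

10.47%


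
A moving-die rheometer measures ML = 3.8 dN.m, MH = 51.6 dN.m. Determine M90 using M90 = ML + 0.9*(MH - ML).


M90 = ML + 0.9 * (MH - ML)
M90 = 3.8 + 0.9 * (51.6 - 3.8)
M90 = 3.8 + 0.9 * 47.8
M90 = 46.82 dN.m

46.82 dN.m


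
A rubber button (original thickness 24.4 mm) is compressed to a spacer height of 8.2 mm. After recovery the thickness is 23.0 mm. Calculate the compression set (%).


CS = (t0 - recovered) / (t0 - ts) * 100
= (24.4 - 23.0) / (24.4 - 8.2) * 100
= 1.4 / 16.2 * 100
= 8.6%

8.6%


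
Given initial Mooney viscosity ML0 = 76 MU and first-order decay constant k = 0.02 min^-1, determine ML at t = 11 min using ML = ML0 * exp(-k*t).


ML = ML0 * exp(-k * t)
ML = 76 * exp(-0.02 * 11)
ML = 76 * 0.8025
ML = 60.99 MU

60.99 MU


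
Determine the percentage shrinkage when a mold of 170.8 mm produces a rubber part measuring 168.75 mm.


Shrinkage = (mold - part) / mold * 100
= (170.8 - 168.75) / 170.8 * 100
= 2.05 / 170.8 * 100
= 1.2%

1.2%
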